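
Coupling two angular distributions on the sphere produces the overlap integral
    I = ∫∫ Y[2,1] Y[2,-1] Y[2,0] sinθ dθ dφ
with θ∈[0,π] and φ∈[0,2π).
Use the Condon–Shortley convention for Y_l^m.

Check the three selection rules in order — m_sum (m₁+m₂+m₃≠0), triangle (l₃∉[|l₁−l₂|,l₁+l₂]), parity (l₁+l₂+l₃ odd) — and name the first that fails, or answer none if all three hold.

none

azimuthal sum: 1 − 1 + 0 = 0  ✓
0 ≤ 2 ≤ 4 (triangle on l)  ✓
L = 2 + 2 + 2 = 6 (even)  ✓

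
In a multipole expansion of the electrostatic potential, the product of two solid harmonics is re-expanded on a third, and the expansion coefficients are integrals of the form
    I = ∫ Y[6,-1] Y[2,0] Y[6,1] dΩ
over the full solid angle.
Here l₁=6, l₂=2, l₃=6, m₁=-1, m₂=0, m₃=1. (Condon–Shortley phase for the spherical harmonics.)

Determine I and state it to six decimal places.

-0.149094

m-sum 0 ✓  L=14 even ✓  4≤6≤8 ✓
Π(2lᵢ+1) = 13×5×13 = 845
triangle coeff Δ(6,2,6) = 1/90090
Σ_t [0,2]: t=0:+1/69120 t=1:−1/14400 t=2:+1/69120 = -7/172800
(3j)²=14/715 [(6 2 6; 0 0 0)], sign=-1
Σ_t [0,2]: t=0:+1/120960 t=1:−1/17280 t=2:+1/57600 = -13/403200
(3j)²=13/770 [(6 2 6; -1 0 1)], sign=+1
⇒ 4πI² = 169/605
I = (-1)√(169/605/(4π)) = -0.14909419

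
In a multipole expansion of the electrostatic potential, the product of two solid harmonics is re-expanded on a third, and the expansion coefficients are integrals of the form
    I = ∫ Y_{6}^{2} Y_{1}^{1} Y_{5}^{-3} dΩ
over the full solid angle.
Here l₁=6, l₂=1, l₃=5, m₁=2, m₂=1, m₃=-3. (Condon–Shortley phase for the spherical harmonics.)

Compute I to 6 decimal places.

Checks pass: Σm=0; 12 even; l₃=5∈[5,7].
(2·6+1)(2·1+1)(2·5+1) = 429
Δ: 2! 10! 0! / 13! → 1/858
sum: t=1:−1/14400 = -1/14400
3j²(6 1 5; 0 0 0) = Δ·Π!·Σ² = 6/143  (sign +1)
sum: t=2:+1/161280 = 1/161280
3j²(6 1 5; 2 1 -3) = Δ·Π!·Σ² = 1/143  (sign +1)
combine: 4πI² = 429·6/143·1/143 = 18/143
take √, sign +1: I = 0.10008369

0.100084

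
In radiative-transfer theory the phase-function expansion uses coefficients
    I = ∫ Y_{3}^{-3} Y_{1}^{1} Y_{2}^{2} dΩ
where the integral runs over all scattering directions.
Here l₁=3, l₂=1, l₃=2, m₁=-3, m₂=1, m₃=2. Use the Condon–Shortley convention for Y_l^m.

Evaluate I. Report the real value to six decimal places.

-0.319865

m-sum 0 ✓  L=6 even ✓  2≤2≤4 ✓
Π(2lᵢ+1) = 7×3×5 = 105
triangle coeff Δ(3,1,2) = 1/105
Σ_t [1,1]: t=1:−1/4 = -1/4
(3j)²=3/35 [(3 1 2; 0 0 0)], sign=-1
Σ_t [2,2]: t=2:+1/48 = 1/48
(3j)²=1/7 [(3 1 2; -3 1 2)], sign=+1
⇒ 4πI² = 9/7
I = (-1)√(9/7/(4π)) = -0.31986543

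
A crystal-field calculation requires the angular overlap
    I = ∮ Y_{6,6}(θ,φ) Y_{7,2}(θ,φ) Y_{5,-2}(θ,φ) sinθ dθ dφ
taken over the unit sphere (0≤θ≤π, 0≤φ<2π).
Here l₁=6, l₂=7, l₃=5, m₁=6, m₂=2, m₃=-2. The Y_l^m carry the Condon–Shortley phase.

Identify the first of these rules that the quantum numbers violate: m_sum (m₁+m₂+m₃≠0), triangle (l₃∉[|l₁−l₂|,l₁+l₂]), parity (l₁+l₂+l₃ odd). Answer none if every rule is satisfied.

m_sum

Σmᵢ = 6  ✗
l₃∈[|l₁−l₂|,l₁+l₂]=[1,13], have l₃=5
Σlᵢ = 18 ⇒ even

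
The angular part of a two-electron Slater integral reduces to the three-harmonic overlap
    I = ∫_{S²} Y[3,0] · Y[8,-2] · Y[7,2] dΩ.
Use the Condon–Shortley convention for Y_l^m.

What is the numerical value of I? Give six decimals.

0.094539

Rules hold: Σm=0, L=18 even, 5≤7≤11.
N = 7·17·15 = 1785
Δ = 4!·2!·12!/19! = 1/5290740
Racah Σ t=1..3: t=1:−1/7257600 t=2:+1/2073600 t=3:−1/7257600 = 1/4838400
⇒ 3j(3 8 7; 0 0 0)² = 252/20995, sgn -1
Racah Σ t=1..3: t=1:−1/7257600 t=2:+1/3870720 t=3:−1/26127360 = 43/522547200
⇒ 3j(3 8 7; 0 -2 2)² = 1849/352716, sgn -1
4πI² = N·(3j₀)²·(3jₘ)² = 116487/1037153
I = +1·√(0.112314/4π) = 0.09453930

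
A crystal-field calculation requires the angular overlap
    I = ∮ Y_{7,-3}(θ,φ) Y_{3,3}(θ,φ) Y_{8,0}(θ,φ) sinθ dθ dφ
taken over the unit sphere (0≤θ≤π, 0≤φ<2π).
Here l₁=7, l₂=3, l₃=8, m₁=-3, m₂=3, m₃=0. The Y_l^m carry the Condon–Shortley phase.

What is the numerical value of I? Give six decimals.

Rules hold: Σm=0, L=18 even, 4≤8≤10.
N = 15·7·17 = 1785
Δ = 2!·12!·4!/19! = 1/5290740
Racah Σ t=0..2: t=0:+1/7257600 t=1:−1/2073600 t=2:+1/7257600 = -1/4838400
⇒ 3j(7 3 8; 0 0 0)² = 252/20995, sgn -1
Racah Σ t=2..2: t=2:+1/46448640 = 1/46448640
⇒ 3j(7 3 8; -3 3 0)² = 75/8398, sgn +1
4πI² = N·(3j₀)²·(3jₘ)² = 198450/1037153
I = -1·√(0.191341/4π) = -0.12339547

-0.123395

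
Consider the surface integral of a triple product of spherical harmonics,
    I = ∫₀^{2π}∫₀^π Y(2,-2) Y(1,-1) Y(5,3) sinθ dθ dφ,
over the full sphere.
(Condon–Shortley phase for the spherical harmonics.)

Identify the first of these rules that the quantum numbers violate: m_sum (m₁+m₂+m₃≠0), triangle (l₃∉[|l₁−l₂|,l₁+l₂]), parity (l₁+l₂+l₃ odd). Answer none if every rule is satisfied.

triangle

m₁+m₂+m₃ = -2 − 1 + 3 = 0  ✓
triangle: |2−1|=1 ≤ l₃=5 ≤ 2+1=3  ✗
parity: l₁+l₂+l₃ = 8 is even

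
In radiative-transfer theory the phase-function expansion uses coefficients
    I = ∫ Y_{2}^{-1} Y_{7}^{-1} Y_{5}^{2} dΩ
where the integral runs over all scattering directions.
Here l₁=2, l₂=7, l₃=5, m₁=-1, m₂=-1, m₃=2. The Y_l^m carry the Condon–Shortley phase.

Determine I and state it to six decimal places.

Checks pass: Σm=0; 14 even; l₃=5∈[5,9].
(2·2+1)(2·7+1)(2·5+1) = 825
Δ: 4! 0! 10! / 15! → 1/15015
sum: t=2:+1/57600 = 1/57600
3j²(2 7 5; 0 0 0) = Δ·Π!·Σ² = 21/715  (sign -1)
sum: t=3:−1/181440 = -1/181440
3j²(2 7 5; -1 -1 2) = Δ·Π!·Σ² = 32/3003  (sign +1)
combine: 4πI² = 825·21/715·32/3003 = 480/1859
take √, sign -1: I = -0.14334284

-0.143343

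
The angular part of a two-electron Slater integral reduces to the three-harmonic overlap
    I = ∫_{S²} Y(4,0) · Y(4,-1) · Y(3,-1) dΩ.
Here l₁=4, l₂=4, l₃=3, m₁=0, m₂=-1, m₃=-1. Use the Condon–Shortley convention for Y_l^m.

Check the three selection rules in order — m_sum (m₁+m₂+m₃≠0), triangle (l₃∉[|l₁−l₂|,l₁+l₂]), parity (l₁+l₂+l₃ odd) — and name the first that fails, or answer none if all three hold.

m_sum

azimuthal sum: 0 − 1 − 1 = -2  ✗
0 ≤ 3 ≤ 8 (triangle on l)
L = 4 + 4 + 3 = 11 (odd)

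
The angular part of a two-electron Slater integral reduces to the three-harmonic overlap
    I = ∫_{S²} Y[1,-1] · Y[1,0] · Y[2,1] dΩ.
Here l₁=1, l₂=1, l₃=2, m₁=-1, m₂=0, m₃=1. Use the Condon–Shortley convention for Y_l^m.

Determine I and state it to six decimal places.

Rules hold: Σm=0, L=4 even, 0≤2≤2.
N = 3·3·5 = 45
Δ = 0!·2!·2!/5! = 1/30
Racah Σ t=0..0: t=0:+1/1 = 1/1
⇒ 3j(1 1 2; 0 0 0)² = 2/15, sgn +1
Racah Σ t=0..0: t=0:+1/2 = 1/2
⇒ 3j(1 1 2; -1 0 1)² = 1/10, sgn -1
4πI² = N·(3j₀)²·(3jₘ)² = 3/5
I = -1·√(0.6/4π) = -0.21850969

-0.218510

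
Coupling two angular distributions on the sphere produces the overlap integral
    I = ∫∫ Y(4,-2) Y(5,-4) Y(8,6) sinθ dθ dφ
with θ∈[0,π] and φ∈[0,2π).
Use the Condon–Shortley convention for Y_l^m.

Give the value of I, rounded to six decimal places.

l₁+l₂+l₃=17 is odd: 3j(l;000)=0 ⇒ I=0

0.000000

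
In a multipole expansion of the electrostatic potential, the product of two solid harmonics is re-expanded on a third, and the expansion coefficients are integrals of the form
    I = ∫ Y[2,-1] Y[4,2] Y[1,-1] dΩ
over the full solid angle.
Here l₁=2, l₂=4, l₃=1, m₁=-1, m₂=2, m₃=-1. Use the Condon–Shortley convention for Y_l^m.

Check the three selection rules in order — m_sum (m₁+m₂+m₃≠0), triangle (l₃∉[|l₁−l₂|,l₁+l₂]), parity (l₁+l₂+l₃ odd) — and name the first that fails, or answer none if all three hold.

triangle

m₁+m₂+m₃ = -1 + 2 − 1 = 0  ✓
triangle: |2−4|=2 ≤ l₃=1 ≤ 2+4=6  ✗
parity: l₁+l₂+l₃ = 7 is odd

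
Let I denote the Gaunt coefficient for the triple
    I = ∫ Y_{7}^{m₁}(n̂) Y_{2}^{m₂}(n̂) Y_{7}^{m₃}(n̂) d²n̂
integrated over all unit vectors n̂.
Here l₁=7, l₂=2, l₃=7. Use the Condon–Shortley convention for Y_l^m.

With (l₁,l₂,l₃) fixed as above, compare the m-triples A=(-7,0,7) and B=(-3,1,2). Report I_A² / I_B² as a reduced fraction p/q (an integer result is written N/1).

Shared (l₁,l₂,l₃)=(7,2,7): N and (l;000)² cancel in I_A²/I_B².
A: Δ = 2!·12!·2!/17! = 1/185640; Racah Σ t=2..2: t=2:+1/1916006400 = 1/1916006400; ⇒ 3j(7 2 7; -7 0 7)² = 91/2040, sgn +1
B: Δ = 2!·12!·2!/17! = 1/185640; Racah Σ t=1..2: t=1:−1/4354560 t=2:+1/1935360 = 1/3483648; ⇒ 3j(7 2 7; -3 1 2)² = 125/12376, sgn -1
I_A²/I_B² = (91/2040)/(125/12376) = 8281/1875

8281/1875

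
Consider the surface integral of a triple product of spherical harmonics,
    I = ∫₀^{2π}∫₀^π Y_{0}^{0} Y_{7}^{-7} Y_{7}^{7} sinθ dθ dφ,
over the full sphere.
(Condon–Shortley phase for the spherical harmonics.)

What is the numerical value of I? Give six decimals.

Checks pass: Σm=0; 14 even; l₃=7∈[7,7].
(2·0+1)(2·7+1)(2·7+1) = 225
Δ: 0! 0! 14! / 15! → 1/15
sum: t=0:+1/25401600 = 1/25401600
3j²(0 7 7; 0 0 0) = Δ·Π!·Σ² = 1/15  (sign -1)
sum: t=0:+1/87178291200 = 1/87178291200
3j²(0 7 7; 0 -7 7) = Δ·Π!·Σ² = 1/15  (sign +1)
combine: 4πI² = 225·1/15·1/15 = 1/1
take √, sign -1: I = -0.28209479

-0.282095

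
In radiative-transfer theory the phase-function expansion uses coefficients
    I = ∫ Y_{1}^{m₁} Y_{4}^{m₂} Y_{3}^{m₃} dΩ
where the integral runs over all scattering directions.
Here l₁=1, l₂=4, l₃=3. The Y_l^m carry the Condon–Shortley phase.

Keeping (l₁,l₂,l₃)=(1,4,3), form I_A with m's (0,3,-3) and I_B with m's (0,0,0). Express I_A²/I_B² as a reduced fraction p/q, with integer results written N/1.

Shared (l₁,l₂,l₃)=(1,4,3): N and (l;000)² cancel in I_A²/I_B².
A: Δ = 2!·0!·6!/9! = 1/252; Racah Σ t=1..1: t=1:−1/720 = -1/720; ⇒ 3j(1 4 3; 0 3 -3)² = 1/36, sgn -1
B: Δ = 2!·0!·6!/9! = 1/252; Racah Σ t=1..1: t=1:−1/36 = -1/36; ⇒ 3j(1 4 3; 0 0 0)² = 4/63, sgn +1
I_A²/I_B² = (1/36)/(4/63) = 7/16

7/16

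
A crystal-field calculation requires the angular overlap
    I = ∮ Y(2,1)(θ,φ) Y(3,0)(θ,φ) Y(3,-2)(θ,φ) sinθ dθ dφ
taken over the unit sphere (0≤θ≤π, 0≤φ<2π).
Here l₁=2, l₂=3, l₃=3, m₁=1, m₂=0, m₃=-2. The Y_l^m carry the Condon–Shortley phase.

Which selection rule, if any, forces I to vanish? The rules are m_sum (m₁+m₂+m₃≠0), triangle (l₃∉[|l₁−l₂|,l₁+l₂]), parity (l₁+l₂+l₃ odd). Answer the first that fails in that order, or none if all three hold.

m_sum

azimuthal sum: 1 + 0 − 2 = -1  ✗
1 ≤ 3 ≤ 5 (triangle on l)
L = 2 + 3 + 3 = 8 (even)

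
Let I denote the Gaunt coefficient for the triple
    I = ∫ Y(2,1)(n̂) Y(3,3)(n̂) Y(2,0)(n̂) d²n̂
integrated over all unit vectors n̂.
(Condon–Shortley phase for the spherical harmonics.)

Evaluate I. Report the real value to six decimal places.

Σmᵢ = 4 ≠ 0, so the φ-integral vanishes; I = 0

0.000000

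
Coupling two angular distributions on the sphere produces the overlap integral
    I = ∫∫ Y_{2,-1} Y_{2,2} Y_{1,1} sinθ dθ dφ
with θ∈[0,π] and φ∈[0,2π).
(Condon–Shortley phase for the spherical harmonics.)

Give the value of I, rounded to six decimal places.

0.000000

-1 + 2 + 1 = 2 ≠ 0: azimuthal integral kills it; I = 0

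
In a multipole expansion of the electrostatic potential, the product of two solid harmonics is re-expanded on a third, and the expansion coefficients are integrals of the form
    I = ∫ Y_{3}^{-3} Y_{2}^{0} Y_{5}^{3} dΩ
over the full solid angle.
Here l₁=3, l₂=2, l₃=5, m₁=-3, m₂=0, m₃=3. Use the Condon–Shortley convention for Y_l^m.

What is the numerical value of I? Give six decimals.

Checks pass: Σm=0; 10 even; l₃=5∈[1,5].
(2·3+1)(2·2+1)(2·5+1) = 385
Δ: 0! 6! 4! / 11! → 1/2310
sum: t=0:+1/144 = 1/144
3j²(3 2 5; 0 0 0) = Δ·Π!·Σ² = 10/231  (sign -1)
sum: t=0:+1/2880 = 1/2880
3j²(3 2 5; -3 0 3) = Δ·Π!·Σ² = 2/165  (sign +1)
combine: 4πI² = 385·10/231·2/165 = 20/99
take √, sign -1: I = -0.12679218

-0.126792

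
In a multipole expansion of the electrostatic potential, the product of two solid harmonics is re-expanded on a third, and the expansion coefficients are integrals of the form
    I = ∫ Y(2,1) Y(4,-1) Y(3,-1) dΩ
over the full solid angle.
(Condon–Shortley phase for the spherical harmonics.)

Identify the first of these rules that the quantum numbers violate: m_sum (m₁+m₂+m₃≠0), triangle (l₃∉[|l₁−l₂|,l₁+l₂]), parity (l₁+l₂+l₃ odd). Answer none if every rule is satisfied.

m_sum

m₁+m₂+m₃ = 1 − 1 − 1 = -1  ✗
triangle: |2−4|=2 ≤ l₃=3 ≤ 2+4=6
parity: l₁+l₂+l₃ = 9 is odd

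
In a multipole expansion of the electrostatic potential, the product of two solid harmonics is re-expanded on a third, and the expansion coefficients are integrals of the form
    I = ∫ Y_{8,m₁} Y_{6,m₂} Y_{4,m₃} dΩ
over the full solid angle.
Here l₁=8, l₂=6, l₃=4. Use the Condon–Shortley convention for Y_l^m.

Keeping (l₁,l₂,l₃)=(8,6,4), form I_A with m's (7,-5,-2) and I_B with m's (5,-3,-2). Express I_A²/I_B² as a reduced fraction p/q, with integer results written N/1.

Shared (l₁,l₂,l₃)=(8,6,4): N and (l;000)² cancel in I_A²/I_B².
A: Δ = 10!·6!·2!/19! = 1/23279256; Racah Σ t=0..1: t=0:+1/435456000 t=1:−1/522547200 = 1/2612736000; ⇒ 3j(8 6 4; 7 -5 -2)² = 11/23256, sgn +1
B: Δ = 10!·6!·2!/19! = 1/23279256; Racah Σ t=1..3: t=1:−1/34836480 t=2:+1/9676800 t=3:−1/43545600 = 1/19353600; ⇒ 3j(8 6 4; 5 -3 -2)² = 243/18088, sgn +1
I_A²/I_B² = (11/23256)/(243/18088) = 77/2187

77/2187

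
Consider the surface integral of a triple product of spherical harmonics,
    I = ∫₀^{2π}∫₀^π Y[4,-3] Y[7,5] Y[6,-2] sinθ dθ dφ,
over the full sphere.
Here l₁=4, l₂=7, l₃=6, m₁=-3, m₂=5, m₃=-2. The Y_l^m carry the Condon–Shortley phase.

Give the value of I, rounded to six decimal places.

Σlᵢ=17 odd — θ-integrand is odd under cosθ→−cosθ; I=0

0.000000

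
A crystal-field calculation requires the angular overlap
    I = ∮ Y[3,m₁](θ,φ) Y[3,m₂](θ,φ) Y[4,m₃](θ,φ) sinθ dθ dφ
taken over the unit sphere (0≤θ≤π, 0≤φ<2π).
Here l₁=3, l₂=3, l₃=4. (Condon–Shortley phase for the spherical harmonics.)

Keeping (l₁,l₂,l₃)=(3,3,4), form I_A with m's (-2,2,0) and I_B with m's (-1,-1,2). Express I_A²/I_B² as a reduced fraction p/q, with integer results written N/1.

l's match ⇒ only the (l;m) 3-j factors differ between A and B.
A: triangle coeff Δ(3,3,4) = 1/34650; Σ_t [1,2]: t=1:−1/576 t=2:+1/72 = 7/576; (3j)²=7/198 [(3 3 4; -2 2 0)], sign=+1
B: triangle coeff Δ(3,3,4) = 1/34650; Σ_t [0,2]: t=0:+1/192 t=1:−1/36 t=2:+1/192 = -5/288; (3j)²=20/693 [(3 3 4; -1 -1 2)], sign=-1
I_A²/I_B² = (7/198)/(20/693) = 49/40

49/40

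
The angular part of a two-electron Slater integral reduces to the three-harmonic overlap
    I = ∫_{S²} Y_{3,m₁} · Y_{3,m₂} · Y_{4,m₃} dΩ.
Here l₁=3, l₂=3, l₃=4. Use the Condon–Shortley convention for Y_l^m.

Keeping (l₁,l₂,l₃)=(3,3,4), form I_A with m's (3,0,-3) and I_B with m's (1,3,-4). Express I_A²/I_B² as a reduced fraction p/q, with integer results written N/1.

l's match ⇒ only the (l;m) 3-j factors differ between A and B.
A: triangle coeff Δ(3,3,4) = 1/34650; Σ_t [0,0]: t=0:+1/288 = 1/288; (3j)²=1/22 [(3 3 4; 3 0 -3)], sign=-1
B: triangle coeff Δ(3,3,4) = 1/34650; Σ_t [2,2]: t=2:+1/1152 = 1/1152; (3j)²=1/33 [(3 3 4; 1 3 -4)], sign=+1
I_A²/I_B² = (1/22)/(1/33) = 3/2

3/2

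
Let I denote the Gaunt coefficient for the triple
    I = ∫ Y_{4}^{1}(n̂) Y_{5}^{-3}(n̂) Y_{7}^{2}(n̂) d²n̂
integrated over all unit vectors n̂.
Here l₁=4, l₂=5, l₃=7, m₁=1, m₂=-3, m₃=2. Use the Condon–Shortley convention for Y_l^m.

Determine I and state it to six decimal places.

Rules hold: Σm=0, L=16 even, 1≤7≤9.
N = 9·11·15 = 1485
Δ = 2!·6!·8!/17! = 1/6126120
Racah Σ t=0..2: t=0:+1/69120 t=1:−1/20736 t=2:+1/69120 = -1/51840
⇒ 3j(4 5 7; 0 0 0)² = 280/21879, sgn +1
Racah Σ t=0..2: t=0:+1/103680 t=1:−1/241920 t=2:+1/9676800 = 163/29030400
⇒ 3j(4 5 7; 1 -3 2)² = 26569/2042040, sgn -1
4πI² = N·(3j₀)²·(3jₘ)² = 132845/537251
I = -1·√(0.247268/4π) = -0.14027461

-0.140275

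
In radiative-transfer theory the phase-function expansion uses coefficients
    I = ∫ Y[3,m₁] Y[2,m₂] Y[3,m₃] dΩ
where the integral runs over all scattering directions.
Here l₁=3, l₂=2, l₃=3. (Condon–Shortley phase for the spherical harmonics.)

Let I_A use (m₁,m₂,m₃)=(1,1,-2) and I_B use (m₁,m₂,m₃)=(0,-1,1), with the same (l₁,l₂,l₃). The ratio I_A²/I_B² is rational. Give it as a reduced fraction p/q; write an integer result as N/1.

15/2

Same 3,2,3: normalisation and zero-m 3j drop out of the ratio.
A: Δ: 2! 4! 2! / 9! → 1/3780; sum: t=1:−1/12 t=2:+1/48 = -1/16; 3j²(3 2 3; 1 1 -2) = Δ·Π!·Σ² = 1/28  (sign +1)
B: Δ: 2! 4! 2! / 9! → 1/3780; sum: t=0:+1/12 t=1:−1/8 = -1/24; 3j²(3 2 3; 0 -1 1) = Δ·Π!·Σ² = 1/210  (sign -1)
I_A²/I_B² = (1/28)/(1/210) = 15/2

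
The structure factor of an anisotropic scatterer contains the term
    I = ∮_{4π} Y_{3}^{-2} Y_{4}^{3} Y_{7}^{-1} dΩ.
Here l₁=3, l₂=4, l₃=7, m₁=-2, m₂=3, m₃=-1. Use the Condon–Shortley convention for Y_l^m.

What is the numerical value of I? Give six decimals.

-0.046682

Rules hold: Σm=0, L=14 even, 1≤7≤7.
N = 7·9·15 = 945
Δ = 0!·6!·8!/15! = 1/45045
Racah Σ t=0..0: t=0:+1/20736 = 1/20736
⇒ 3j(3 4 7; 0 0 0)² = 35/1287, sgn -1
Racah Σ t=0..0: t=0:+1/604800 = 1/604800
⇒ 3j(3 4 7; -2 3 -1)² = 16/15015, sgn +1
4πI² = N·(3j₀)²·(3jₘ)² = 560/20449
I = -1·√(0.0273852/4π) = -0.04668239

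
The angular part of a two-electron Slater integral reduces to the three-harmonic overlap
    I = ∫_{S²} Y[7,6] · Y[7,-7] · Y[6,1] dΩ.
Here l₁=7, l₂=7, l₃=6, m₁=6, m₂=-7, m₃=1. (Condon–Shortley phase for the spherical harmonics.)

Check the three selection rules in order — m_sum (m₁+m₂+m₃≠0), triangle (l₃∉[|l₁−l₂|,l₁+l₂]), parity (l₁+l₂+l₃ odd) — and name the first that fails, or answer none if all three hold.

m₁+m₂+m₃ = 6 − 7 + 1 = 0  ✓
triangle: |7−7|=0 ≤ l₃=6 ≤ 7+7=14  ✓
parity: l₁+l₂+l₃ = 20 is even  ✓

none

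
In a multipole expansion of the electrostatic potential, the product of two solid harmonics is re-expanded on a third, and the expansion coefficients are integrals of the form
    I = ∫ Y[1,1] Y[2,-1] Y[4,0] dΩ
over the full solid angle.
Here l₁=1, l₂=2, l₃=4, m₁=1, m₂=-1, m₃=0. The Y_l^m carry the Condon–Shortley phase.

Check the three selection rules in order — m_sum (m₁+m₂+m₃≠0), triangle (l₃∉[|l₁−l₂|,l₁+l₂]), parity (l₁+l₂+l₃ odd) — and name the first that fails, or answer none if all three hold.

triangle

m₁+m₂+m₃ = 1 − 1 + 0 = 0  ✓
triangle: |1−2|=1 ≤ l₃=4 ≤ 1+2=3  ✗
parity: l₁+l₂+l₃ = 7 is odd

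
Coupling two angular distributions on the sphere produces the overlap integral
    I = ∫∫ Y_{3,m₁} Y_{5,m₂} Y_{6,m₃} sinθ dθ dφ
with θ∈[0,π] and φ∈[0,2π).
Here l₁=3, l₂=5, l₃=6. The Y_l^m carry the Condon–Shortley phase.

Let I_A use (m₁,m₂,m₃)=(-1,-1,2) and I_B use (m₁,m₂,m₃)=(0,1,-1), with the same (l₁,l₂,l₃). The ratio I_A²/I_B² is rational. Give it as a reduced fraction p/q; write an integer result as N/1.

6/5

Shared (l₁,l₂,l₃)=(3,5,6): N and (l;000)² cancel in I_A²/I_B².
A: Δ = 2!·4!·8!/15! = 1/675675; Racah Σ t=0..2: t=0:+1/27648 t=1:−1/4320 t=2:+1/11520 = -1/9216; ⇒ 3j(3 5 6; -1 -1 2)² = 2/143, sgn -1
B: Δ = 2!·4!·8!/15! = 1/675675; Racah Σ t=0..2: t=0:+1/17280 t=1:−1/2880 t=2:+1/6912 = -1/6912; ⇒ 3j(3 5 6; 0 1 -1)² = 5/429, sgn +1
I_A²/I_B² = (2/143)/(5/429) = 6/5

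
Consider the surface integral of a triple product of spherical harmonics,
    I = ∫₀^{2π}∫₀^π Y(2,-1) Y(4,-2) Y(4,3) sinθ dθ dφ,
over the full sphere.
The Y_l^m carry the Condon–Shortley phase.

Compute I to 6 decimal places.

-0.187702

Checks pass: Σm=0; 10 even; l₃=4∈[2,6].
(2·2+1)(2·4+1)(2·4+1) = 405
Δ: 2! 2! 6! / 11! → 1/13860
sum: t=0:+1/192 t=1:−1/36 t=2:+1/192 = -5/288
3j²(2 4 4; 0 0 0) = Δ·Π!·Σ² = 20/693  (sign -1)
sum: t=1:−1/240 t=2:+1/1440 = -1/288
3j²(2 4 4; -1 -2 3) = Δ·Π!·Σ² = 5/132  (sign +1)
combine: 4πI² = 405·20/693·5/132 = 375/847
take √, sign -1: I = -0.18770204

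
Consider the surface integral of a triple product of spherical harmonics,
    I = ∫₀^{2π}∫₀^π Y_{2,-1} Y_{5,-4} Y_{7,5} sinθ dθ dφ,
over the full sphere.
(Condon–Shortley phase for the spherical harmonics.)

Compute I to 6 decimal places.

Rules hold: Σm=0, L=14 even, 3≤7≤7.
N = 5·11·15 = 825
Δ = 0!·4!·10!/15! = 1/15015
Racah Σ t=0..0: t=0:+1/57600 = 1/57600
⇒ 3j(2 5 7; 0 0 0)² = 21/715, sgn -1
Racah Σ t=0..0: t=0:+1/2177280 = 1/2177280
⇒ 3j(2 5 7; -1 -4 5)² = 8/273, sgn +1
4πI² = N·(3j₀)²·(3jₘ)² = 120/169
I = -1·√(0.710059/4π) = -0.23770720

-0.237707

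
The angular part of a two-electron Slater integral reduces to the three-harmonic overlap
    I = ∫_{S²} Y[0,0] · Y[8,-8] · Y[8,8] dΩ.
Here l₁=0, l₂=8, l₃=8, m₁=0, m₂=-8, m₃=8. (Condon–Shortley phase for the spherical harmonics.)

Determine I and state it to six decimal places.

0.282095

Checks pass: Σm=0; 16 even; l₃=8∈[8,8].
(2·0+1)(2·8+1)(2·8+1) = 289
Δ: 0! 0! 16! / 17! → 1/17
sum: t=0:+1/1625702400 = 1/1625702400
3j²(0 8 8; 0 0 0) = Δ·Π!·Σ² = 1/17  (sign +1)
sum: t=0:+1/20922789888000 = 1/20922789888000
3j²(0 8 8; 0 -8 8) = Δ·Π!·Σ² = 1/17  (sign +1)
combine: 4πI² = 289·1/17·1/17 = 1/1
take √, sign +1: I = 0.28209479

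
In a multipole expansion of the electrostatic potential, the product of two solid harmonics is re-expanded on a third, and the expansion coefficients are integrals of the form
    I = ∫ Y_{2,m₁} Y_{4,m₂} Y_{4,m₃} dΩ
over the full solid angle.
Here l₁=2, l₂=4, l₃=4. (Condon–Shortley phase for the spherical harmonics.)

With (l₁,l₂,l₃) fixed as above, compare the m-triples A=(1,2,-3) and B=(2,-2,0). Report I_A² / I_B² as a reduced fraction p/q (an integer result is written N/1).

Same 2,4,4: normalisation and zero-m 3j drop out of the ratio.
A: Δ: 2! 2! 6! / 11! → 1/13860; sum: t=0:+1/1440 t=1:−1/240 = -1/288; 3j²(2 4 4; 1 2 -3) = Δ·Π!·Σ² = 5/132  (sign +1)
B: Δ: 2! 2! 6! / 11! → 1/13860; sum: t=0:+1/192 = 1/192; 3j²(2 4 4; 2 -2 0) = Δ·Π!·Σ² = 3/77  (sign +1)
I_A²/I_B² = (5/132)/(3/77) = 35/36

35/36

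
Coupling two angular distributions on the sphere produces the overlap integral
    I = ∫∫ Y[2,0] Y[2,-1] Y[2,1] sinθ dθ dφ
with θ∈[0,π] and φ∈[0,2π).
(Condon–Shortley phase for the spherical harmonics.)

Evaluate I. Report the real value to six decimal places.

Rules hold: Σm=0, L=6 even, 0≤2≤4.
N = 5·5·5 = 125
Δ = 2!·2!·2!/7! = 1/630
Racah Σ t=0..2: t=0:+1/8 t=1:−1/1 t=2:+1/8 = -3/4
⇒ 3j(2 2 2; 0 0 0)² = 2/35, sgn -1
Racah Σ t=0..1: t=0:+1/4 t=1:−1/2 = -1/4
⇒ 3j(2 2 2; 0 -1 1)² = 1/70, sgn +1
4πI² = N·(3j₀)²·(3jₘ)² = 5/49
I = -1·√(0.102041/4π) = -0.09011188

-0.090112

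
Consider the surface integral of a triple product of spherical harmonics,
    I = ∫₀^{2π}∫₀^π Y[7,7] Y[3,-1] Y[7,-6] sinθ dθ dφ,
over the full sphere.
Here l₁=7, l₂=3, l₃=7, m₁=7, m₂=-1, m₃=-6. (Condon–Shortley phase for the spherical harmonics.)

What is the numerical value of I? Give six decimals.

0.000000

Σlᵢ=17 odd — θ-integrand is odd under cosθ→−cosθ; I=0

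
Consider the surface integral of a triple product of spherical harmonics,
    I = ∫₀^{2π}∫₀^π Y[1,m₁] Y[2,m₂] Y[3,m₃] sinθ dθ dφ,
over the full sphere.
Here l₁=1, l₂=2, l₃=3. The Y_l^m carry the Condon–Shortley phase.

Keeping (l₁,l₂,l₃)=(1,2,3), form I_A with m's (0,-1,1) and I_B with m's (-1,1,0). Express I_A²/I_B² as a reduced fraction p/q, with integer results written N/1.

Same 1,2,3: normalisation and zero-m 3j drop out of the ratio.
A: Δ: 0! 2! 4! / 7! → 1/105; sum: t=0:+1/6 = 1/6; 3j²(1 2 3; 0 -1 1) = Δ·Π!·Σ² = 8/105  (sign +1)
B: Δ: 0! 2! 4! / 7! → 1/105; sum: t=0:+1/12 = 1/12; 3j²(1 2 3; -1 1 0) = Δ·Π!·Σ² = 1/35  (sign -1)
I_A²/I_B² = (8/105)/(1/35) = 8/3

8/3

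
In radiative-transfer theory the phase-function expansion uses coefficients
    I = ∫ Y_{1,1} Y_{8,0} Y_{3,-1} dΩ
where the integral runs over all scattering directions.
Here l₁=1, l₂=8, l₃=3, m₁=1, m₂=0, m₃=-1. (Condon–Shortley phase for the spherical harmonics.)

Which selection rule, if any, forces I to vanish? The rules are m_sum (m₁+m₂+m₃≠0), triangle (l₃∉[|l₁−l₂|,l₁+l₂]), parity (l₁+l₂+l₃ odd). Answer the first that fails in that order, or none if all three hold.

m₁+m₂+m₃ = 1 + 0 − 1 = 0  ✓
triangle: |1−8|=7 ≤ l₃=3 ≤ 1+8=9  ✗
parity: l₁+l₂+l₃ = 12 is even

triangle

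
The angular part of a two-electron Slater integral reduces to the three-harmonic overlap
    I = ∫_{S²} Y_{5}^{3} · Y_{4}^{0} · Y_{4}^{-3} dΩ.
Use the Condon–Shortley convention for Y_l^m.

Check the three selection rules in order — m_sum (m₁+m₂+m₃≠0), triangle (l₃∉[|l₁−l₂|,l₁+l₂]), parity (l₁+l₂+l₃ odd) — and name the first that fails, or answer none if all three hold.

parity

azimuthal sum: 3 + 0 − 3 = 0  ✓
1 ≤ 4 ≤ 9 (triangle on l)  ✓
L = 5 + 4 + 4 = 13 (odd)  ✗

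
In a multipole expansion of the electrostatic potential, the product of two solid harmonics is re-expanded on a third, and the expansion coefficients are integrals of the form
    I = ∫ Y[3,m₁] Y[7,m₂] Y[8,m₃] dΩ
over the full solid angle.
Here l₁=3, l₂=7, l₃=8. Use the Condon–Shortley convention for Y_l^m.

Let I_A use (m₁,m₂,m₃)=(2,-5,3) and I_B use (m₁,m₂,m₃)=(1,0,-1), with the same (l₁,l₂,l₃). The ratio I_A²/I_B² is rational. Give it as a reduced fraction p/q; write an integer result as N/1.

10000/2401

Shared (l₁,l₂,l₃)=(3,7,8): N and (l;000)² cancel in I_A²/I_B².
A: Δ = 2!·4!·12!/19! = 1/5290740; Racah Σ t=0..1: t=0:+1/87091200 t=1:−1/958003200 = 1/95800320; ⇒ 3j(3 7 8; 2 -5 3)² = 1000/88179, sgn -1
B: Δ = 2!·4!·12!/19! = 1/5290740; Racah Σ t=0..2: t=0:+1/4838400 t=1:−1/3110400 t=2:+1/29030400 = -1/12441600; ⇒ 3j(3 7 8; 1 0 -1)² = 343/125970, sgn +1
I_A²/I_B² = (1000/88179)/(343/125970) = 10000/2401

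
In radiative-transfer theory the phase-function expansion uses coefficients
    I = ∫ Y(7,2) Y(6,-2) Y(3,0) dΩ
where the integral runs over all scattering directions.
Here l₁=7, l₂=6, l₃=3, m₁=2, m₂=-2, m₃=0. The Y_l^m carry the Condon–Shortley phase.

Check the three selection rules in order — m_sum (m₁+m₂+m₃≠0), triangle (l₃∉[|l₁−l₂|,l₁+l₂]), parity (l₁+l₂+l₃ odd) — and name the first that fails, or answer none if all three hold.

Σmᵢ = 0  ✓
l₃∈[|l₁−l₂|,l₁+l₂]=[1,13], have l₃=3  ✓
Σlᵢ = 16 ⇒ even  ✓

none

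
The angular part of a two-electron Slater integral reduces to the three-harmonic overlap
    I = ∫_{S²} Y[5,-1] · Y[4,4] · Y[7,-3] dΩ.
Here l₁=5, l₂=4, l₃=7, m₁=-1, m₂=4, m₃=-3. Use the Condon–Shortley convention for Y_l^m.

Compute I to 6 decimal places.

m-sum 0 ✓  L=16 even ✓  1≤7≤9 ✓
Π(2lᵢ+1) = 11×9×15 = 1485
triangle coeff Δ(5,4,7) = 1/6126120
Σ_t [0,2]: t=0:+1/69120 t=1:−1/20736 t=2:+1/69120 = -1/51840
(3j)²=280/21879 [(5 4 7; 0 0 0)], sign=+1
Σ_t [2,2]: t=2:+1/829440 = 1/829440
(3j)²=35/2431 [(5 4 7; -1 4 -3)], sign=+1
⇒ 4πI² = 147000/537251
I = (+1)√(147000/537251/(4π)) = 0.14755880

0.147559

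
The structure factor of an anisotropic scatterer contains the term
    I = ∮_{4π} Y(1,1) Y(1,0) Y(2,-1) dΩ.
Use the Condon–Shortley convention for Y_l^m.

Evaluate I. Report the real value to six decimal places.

Checks pass: Σm=0; 4 even; l₃=2∈[0,2].
(2·1+1)(2·1+1)(2·2+1) = 45
Δ: 0! 2! 2! / 5! → 1/30
sum: t=0:+1/1 = 1/1
3j²(1 1 2; 0 0 0) = Δ·Π!·Σ² = 2/15  (sign +1)
sum: t=0:+1/2 = 1/2
3j²(1 1 2; 1 0 -1) = Δ·Π!·Σ² = 1/10  (sign -1)
combine: 4πI² = 45·2/15·1/10 = 3/5
take √, sign -1: I = -0.21850969

-0.218510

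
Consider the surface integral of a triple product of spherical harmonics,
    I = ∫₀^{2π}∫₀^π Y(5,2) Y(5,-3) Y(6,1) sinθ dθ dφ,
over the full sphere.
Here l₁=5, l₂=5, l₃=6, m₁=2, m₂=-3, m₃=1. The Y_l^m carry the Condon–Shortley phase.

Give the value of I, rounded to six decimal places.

m-sum 0 ✓  L=16 even ✓  0≤6≤10 ✓
Π(2lᵢ+1) = 11×11×13 = 1573
triangle coeff Δ(5,5,6) = 1/28588560
Σ_t [0,4]: t=0:+1/345600 t=1:−1/13824 t=2:+1/5184 t=3:−1/13824 t=4:+1/345600 = 7/129600
(3j)²=80/7293 [(5 5 6; 0 0 0)], sign=+1
Σ_t [0,2]: t=0:+1/41472 t=1:−1/34560 t=2:+1/345600 = -1/518400
(3j)²=7/36465 [(5 5 6; 2 -3 1)], sign=+1
⇒ 4πI² = 112/33813
I = (+1)√(112/33813/(4π)) = 0.01623537

0.016235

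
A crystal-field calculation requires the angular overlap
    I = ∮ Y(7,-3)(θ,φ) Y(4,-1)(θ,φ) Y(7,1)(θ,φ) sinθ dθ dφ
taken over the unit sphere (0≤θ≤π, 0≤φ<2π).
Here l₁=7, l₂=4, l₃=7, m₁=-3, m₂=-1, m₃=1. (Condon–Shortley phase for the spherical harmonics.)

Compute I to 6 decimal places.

0.000000

-3 − 1 + 1 = -3 ≠ 0: azimuthal integral kills it; I = 0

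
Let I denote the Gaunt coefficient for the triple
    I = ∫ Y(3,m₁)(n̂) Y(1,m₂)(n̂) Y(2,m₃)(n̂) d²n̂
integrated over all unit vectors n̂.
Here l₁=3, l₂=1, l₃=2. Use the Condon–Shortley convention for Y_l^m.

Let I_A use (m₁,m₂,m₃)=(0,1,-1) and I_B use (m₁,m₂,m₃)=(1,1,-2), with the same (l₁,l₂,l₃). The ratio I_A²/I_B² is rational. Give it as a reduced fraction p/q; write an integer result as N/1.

Shared (l₁,l₂,l₃)=(3,1,2): N and (l;000)² cancel in I_A²/I_B².
A: Δ = 2!·4!·0!/7! = 1/105; Racah Σ t=2..2: t=2:+1/12 = 1/12; ⇒ 3j(3 1 2; 0 1 -1)² = 1/35, sgn -1
B: Δ = 2!·4!·0!/7! = 1/105; Racah Σ t=2..2: t=2:+1/48 = 1/48; ⇒ 3j(3 1 2; 1 1 -2)² = 1/105, sgn +1
I_A²/I_B² = (1/35)/(1/105) = 3/1

3/1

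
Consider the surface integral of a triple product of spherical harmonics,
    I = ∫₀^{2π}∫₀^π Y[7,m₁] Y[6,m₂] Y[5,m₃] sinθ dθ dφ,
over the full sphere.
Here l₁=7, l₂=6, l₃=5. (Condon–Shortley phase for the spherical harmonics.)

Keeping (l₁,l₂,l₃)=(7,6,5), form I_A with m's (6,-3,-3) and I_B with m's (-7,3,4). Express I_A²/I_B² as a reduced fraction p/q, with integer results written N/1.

4/7

Same 7,6,5: normalisation and zero-m 3j drop out of the ratio.
A: Δ: 8! 6! 4! / 19! → 1/174594420; sum: t=0:+1/29030400 t=1:−1/14515200 = -1/29030400; 3j²(7 6 5; 6 -3 -3) = Δ·Π!·Σ² = 12/1615  (sign -1)
B: Δ: 8! 6! 4! / 19! → 1/174594420; sum: t=8:+1/174182400 = 1/174182400; 3j²(7 6 5; -7 3 4) = Δ·Π!·Σ² = 21/1615  (sign -1)
I_A²/I_B² = (12/1615)/(21/1615) = 4/7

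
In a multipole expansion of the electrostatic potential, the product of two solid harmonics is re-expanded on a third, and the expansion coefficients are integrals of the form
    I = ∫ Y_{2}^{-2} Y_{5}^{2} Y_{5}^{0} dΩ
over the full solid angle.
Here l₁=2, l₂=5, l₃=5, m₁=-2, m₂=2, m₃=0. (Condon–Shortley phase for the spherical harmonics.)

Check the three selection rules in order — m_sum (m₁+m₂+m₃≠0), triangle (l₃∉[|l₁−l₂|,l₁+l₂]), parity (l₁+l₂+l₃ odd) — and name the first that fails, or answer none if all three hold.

m₁+m₂+m₃ = -2 + 2 + 0 = 0  ✓
triangle: |2−5|=3 ≤ l₃=5 ≤ 2+5=7  ✓
parity: l₁+l₂+l₃ = 12 is even  ✓

none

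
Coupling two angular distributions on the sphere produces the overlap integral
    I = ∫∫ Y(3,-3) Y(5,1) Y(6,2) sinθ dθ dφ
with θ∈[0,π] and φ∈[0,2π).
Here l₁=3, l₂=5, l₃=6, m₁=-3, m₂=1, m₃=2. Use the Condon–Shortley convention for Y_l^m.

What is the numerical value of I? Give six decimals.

-0.174062

Rules hold: Σm=0, L=14 even, 2≤6≤8.
N = 7·11·13 = 1001
Δ = 2!·4!·8!/15! = 1/675675
Racah Σ t=0..2: t=0:+1/8640 t=1:−1/2304 t=2:+1/8640 = -7/34560
⇒ 3j(3 5 6; 0 0 0)² = 7/429, sgn -1
Racah Σ t=2..2: t=2:+1/27648 = 1/27648
⇒ 3j(3 5 6; -3 1 2)² = 10/429, sgn +1
4πI² = N·(3j₀)²·(3jₘ)² = 490/1287
I = -1·√(0.38073/4π) = -0.17406195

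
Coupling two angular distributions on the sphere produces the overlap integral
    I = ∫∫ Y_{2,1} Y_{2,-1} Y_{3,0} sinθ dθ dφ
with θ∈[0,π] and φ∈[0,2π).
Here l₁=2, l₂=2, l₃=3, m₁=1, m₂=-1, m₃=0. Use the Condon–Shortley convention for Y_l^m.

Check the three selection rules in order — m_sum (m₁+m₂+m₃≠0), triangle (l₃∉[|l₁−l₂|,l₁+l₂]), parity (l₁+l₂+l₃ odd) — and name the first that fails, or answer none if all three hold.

azimuthal sum: 1 − 1 + 0 = 0  ✓
0 ≤ 3 ≤ 4 (triangle on l)  ✓
L = 2 + 2 + 3 = 7 (odd)  ✗

parity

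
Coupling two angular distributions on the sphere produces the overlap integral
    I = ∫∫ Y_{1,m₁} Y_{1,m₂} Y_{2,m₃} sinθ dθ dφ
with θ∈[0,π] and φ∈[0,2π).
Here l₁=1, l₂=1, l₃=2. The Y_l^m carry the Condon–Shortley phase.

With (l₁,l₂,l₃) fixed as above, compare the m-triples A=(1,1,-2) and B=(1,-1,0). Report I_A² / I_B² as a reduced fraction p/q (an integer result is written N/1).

Same 1,1,2: normalisation and zero-m 3j drop out of the ratio.
A: Δ: 0! 2! 2! / 5! → 1/30; sum: t=0:+1/4 = 1/4; 3j²(1 1 2; 1 1 -2) = Δ·Π!·Σ² = 1/5  (sign +1)
B: Δ: 0! 2! 2! / 5! → 1/30; sum: t=0:+1/4 = 1/4; 3j²(1 1 2; 1 -1 0) = Δ·Π!·Σ² = 1/30  (sign +1)
I_A²/I_B² = (1/5)/(1/30) = 6/1

6/1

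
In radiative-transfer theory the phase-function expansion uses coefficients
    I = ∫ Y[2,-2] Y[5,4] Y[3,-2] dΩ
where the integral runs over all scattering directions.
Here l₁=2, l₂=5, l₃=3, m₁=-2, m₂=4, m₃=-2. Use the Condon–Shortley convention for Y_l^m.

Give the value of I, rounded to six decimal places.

Checks pass: Σm=0; 10 even; l₃=3∈[3,7].
(2·2+1)(2·5+1)(2·3+1) = 385
Δ: 4! 0! 6! / 11! → 1/2310
sum: t=2:+1/144 = 1/144
3j²(2 5 3; 0 0 0) = Δ·Π!·Σ² = 10/231  (sign -1)
sum: t=4:+1/2880 = 1/2880
3j²(2 5 3; -2 4 -2) = Δ·Π!·Σ² = 3/55  (sign -1)
combine: 4πI² = 385·10/231·3/55 = 10/11
take √, sign +1: I = 0.26896683

0.268967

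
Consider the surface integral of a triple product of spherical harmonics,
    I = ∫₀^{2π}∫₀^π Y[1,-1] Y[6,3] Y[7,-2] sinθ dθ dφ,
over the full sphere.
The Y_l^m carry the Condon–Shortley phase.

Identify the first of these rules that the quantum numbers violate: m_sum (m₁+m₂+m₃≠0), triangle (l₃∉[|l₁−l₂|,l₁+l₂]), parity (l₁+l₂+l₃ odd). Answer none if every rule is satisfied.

none

Σmᵢ = 0  ✓
l₃∈[|l₁−l₂|,l₁+l₂]=[5,7], have l₃=7  ✓
Σlᵢ = 14 ⇒ even  ✓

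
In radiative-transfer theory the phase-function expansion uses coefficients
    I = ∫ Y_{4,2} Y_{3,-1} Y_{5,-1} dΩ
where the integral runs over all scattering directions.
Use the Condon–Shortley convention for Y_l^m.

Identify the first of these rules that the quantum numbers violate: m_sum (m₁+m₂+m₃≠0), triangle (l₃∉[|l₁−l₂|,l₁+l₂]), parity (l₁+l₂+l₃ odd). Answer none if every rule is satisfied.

none

azimuthal sum: 2 − 1 − 1 = 0  ✓
1 ≤ 5 ≤ 7 (triangle on l)  ✓
L = 4 + 3 + 5 = 12 (even)  ✓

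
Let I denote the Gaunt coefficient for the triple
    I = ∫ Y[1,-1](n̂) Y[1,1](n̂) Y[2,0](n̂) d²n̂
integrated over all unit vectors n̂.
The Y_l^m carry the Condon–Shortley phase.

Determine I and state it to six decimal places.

Checks pass: Σm=0; 4 even; l₃=2∈[0,2].
(2·1+1)(2·1+1)(2·2+1) = 45
Δ: 0! 2! 2! / 5! → 1/30
sum: t=0:+1/1 = 1/1
3j²(1 1 2; 0 0 0) = Δ·Π!·Σ² = 2/15  (sign +1)
sum: t=0:+1/4 = 1/4
3j²(1 1 2; -1 1 0) = Δ·Π!·Σ² = 1/30  (sign +1)
combine: 4πI² = 45·2/15·1/30 = 1/5
take √, sign +1: I = 0.12615663

0.126157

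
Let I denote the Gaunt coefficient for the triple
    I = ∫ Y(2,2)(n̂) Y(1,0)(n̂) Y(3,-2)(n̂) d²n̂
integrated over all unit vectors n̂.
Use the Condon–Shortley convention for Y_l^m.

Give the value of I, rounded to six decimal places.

0.184674

Rules hold: Σm=0, L=6 even, 1≤3≤3.
N = 5·3·7 = 105
Δ = 0!·4!·2!/7! = 1/105
Racah Σ t=0..0: t=0:+1/4 = 1/4
⇒ 3j(2 1 3; 0 0 0)² = 3/35, sgn -1
Racah Σ t=0..0: t=0:+1/24 = 1/24
⇒ 3j(2 1 3; 2 0 -2)² = 1/21, sgn -1
4πI² = N·(3j₀)²·(3jₘ)² = 3/7
I = +1·√(0.428571/4π) = 0.18467439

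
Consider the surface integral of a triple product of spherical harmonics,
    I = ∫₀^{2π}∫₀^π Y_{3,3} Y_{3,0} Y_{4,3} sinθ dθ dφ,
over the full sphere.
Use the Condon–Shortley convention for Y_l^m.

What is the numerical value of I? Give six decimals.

0.000000

Σmᵢ = 6 ≠ 0, so the φ-integral vanishes; I = 0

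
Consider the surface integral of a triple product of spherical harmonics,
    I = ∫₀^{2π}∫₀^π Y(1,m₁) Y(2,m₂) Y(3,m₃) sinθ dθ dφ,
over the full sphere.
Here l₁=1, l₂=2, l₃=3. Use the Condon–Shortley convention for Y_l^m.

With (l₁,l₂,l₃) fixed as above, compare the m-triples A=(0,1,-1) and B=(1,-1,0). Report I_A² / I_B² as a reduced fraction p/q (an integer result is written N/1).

l's match ⇒ only the (l;m) 3-j factors differ between A and B.
A: triangle coeff Δ(1,2,3) = 1/105; Σ_t [0,0]: t=0:+1/6 = 1/6; (3j)²=8/105 [(1 2 3; 0 1 -1)], sign=+1
B: triangle coeff Δ(1,2,3) = 1/105; Σ_t [0,0]: t=0:+1/12 = 1/12; (3j)²=1/35 [(1 2 3; 1 -1 0)], sign=-1
I_A²/I_B² = (8/105)/(1/35) = 8/3

8/3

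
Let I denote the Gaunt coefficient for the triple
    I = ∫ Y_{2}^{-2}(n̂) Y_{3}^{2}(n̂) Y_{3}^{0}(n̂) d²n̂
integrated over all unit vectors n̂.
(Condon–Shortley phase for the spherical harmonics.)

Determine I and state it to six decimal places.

-0.188063

m-sum 0 ✓  L=8 even ✓  1≤3≤5 ✓
Π(2lᵢ+1) = 5×7×7 = 245
triangle coeff Δ(2,3,3) = 1/3780
Σ_t [0,2]: t=0:+1/24 t=1:−1/4 t=2:+1/24 = -1/6
(3j)²=4/105 [(2 3 3; 0 0 0)], sign=+1
Σ_t [2,2]: t=2:+1/24 = 1/24
(3j)²=1/21 [(2 3 3; -2 2 0)], sign=-1
⇒ 4πI² = 4/9
I = (-1)√(4/9/(4π)) = -0.18806319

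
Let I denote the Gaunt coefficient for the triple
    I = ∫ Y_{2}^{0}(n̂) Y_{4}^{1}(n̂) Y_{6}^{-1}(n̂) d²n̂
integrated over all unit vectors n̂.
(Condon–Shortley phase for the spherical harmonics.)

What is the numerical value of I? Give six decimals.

Checks pass: Σm=0; 12 even; l₃=6∈[2,6].
(2·2+1)(2·4+1)(2·6+1) = 585
Δ: 0! 4! 8! / 13! → 1/6435
sum: t=0:+1/2304 = 1/2304
3j²(2 4 6; 0 0 0) = Δ·Π!·Σ² = 5/143  (sign +1)
sum: t=0:+1/2880 = 1/2880
3j²(2 4 6; 0 1 -1) = Δ·Π!·Σ² = 14/429  (sign -1)
combine: 4πI² = 585·5/143·14/429 = 1050/1573
take √, sign -1: I = -0.23047581

-0.230476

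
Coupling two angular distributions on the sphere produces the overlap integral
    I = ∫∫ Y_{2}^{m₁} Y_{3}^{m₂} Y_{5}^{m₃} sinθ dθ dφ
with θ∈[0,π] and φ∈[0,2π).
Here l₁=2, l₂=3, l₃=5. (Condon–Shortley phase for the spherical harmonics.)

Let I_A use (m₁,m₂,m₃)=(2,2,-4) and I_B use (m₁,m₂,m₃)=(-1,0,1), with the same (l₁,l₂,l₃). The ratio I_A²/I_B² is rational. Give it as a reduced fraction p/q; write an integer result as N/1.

63/40

l's match ⇒ only the (l;m) 3-j factors differ between A and B.
A: triangle coeff Δ(2,3,5) = 1/2310; Σ_t [0,0]: t=0:+1/2880 = 1/2880; (3j)²=3/55 [(2 3 5; 2 2 -4)], sign=-1
B: triangle coeff Δ(2,3,5) = 1/2310; Σ_t [0,0]: t=0:+1/216 = 1/216; (3j)²=8/231 [(2 3 5; -1 0 1)], sign=+1
I_A²/I_B² = (3/55)/(8/231) = 63/40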